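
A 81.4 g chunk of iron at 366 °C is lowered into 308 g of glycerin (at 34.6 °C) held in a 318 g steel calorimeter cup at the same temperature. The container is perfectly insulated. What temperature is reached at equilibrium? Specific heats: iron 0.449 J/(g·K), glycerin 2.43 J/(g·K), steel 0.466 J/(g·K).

T_f ≈ 47.6 °C

Let T be the final temperature. ΣQ_i = 0:
81.4*0.449*(T − 366) + 308*2.43*(T − 34.6) + 318*0.466*(T − 34.6) = 0
(36.55 + 748.44 + 148.19) T = 36.55*366 + 748.44*34.6 + 148.19*34.6
T = 44400 / 933.18 = 47.6 °C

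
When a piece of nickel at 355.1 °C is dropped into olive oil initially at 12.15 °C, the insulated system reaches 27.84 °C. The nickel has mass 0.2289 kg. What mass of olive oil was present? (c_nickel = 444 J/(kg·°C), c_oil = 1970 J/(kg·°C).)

m ≈ 1.08 kg

Conservation of energy gives ΣQ = 0:
0.2289·444·(27.84 − 355.1) + m·1970·(27.84 − 12.15) = 0
30909 m = 33260
m = 33260/30909 ≈ 1.076 kg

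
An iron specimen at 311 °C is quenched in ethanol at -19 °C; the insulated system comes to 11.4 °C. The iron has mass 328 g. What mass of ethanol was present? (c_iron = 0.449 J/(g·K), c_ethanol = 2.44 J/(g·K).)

Heat gained plus heat lost sum to zero:
328·0.449·(11.4 − 311) + m·2.44·(11.4 − (-19)) = 0
74.18 m = 44123
m = 44123/74.18 ≈ 594.8 g

m ≈ 595 g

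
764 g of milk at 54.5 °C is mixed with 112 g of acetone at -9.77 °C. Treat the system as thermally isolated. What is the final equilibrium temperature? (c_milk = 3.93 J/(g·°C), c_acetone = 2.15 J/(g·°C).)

T_f ≈ 49.7 °C

Setting the total heat transfer to zero:
764·3.93·(T − 54.5) + 112·2.15·(T − (-9.77)) = 0
3002.5(T − 54.5) + 240.8(T − (-9.77)) = 0
(3002.5 + 240.8) T = 3002.5·54.5 + 240.8·(-9.77)
T = 161285 / 3243.3 = 49.7 °C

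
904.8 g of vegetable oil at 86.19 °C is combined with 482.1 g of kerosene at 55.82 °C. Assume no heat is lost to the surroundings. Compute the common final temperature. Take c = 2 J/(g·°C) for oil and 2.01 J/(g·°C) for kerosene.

Let T be the final temperature. ΣQ_i = 0:
904.8×2×(T − 86.19) + 482.1×2.01×(T − 55.82) = 0
(1809.6 + 969.02) T = 1809.6×86.19 + 969.02×55.82
T ≈ 75.60 °C

T_f ≈ 75.6 °C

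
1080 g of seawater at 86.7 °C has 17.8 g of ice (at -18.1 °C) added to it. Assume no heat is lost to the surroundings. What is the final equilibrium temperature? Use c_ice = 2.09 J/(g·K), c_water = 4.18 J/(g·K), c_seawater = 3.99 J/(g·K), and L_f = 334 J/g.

T_f ≈ 83.7 °C

Taking heat into each body as positive, Σ m c ΔT = 0:
warm ice to 0 °C: 17.8×2.09×(0 − (-18.1)) = 673.36; fusion: m_ice L_f = 17.8×334 = 5945.2; warm the meltwater: 74.4 T; seawater: 4309.2(T − 86.7)
4383.6 T = 373608 − 6618.6 = 366989
T ≈ 83.72 °C. Since T > 0 °C, the all-ice-melts assumption holds.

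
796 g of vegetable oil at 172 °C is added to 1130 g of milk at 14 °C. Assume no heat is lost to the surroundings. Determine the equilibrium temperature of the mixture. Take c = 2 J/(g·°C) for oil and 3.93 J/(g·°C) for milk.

T_f ≈ 55.7 °C

|Q_oil| = |Q_milk|:
796×2×(172 − T) = 1130×3.93×(T − 14)
1592(172 − T) = 4440.9(T − 14)
6032.9 T = 335997  ⇒  T ≈ 55.69 °C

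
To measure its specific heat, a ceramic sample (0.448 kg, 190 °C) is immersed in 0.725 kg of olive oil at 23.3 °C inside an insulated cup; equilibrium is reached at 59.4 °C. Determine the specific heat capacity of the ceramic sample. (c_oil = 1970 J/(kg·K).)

c ≈ 881 J/(kg·K)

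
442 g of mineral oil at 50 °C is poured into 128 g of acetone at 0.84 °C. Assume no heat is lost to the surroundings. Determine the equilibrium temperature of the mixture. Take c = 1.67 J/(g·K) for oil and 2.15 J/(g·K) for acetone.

T_f ≈ 36.6 °C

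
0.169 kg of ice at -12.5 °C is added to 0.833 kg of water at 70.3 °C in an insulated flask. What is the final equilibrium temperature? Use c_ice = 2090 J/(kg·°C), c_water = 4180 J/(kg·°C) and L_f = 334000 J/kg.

T_f ≈ 43.9 °C

Taking heat into each body as positive, Σ m c ΔT = 0:
warm ice to 0 °C: 0.169·2090·(0 − (-12.5)) = 4415.1
  latent heat to melt: 0.169·334000 = 56446
  warm the meltwater: 706.42 T
  water cools: 0.833·4180·(T − 70.3) = 3481.9(T − 70.3)
4188.4 T = 244780 − 60861 = 183919
T ≈ 43.91 °C (positive, so assuming full melt was valid).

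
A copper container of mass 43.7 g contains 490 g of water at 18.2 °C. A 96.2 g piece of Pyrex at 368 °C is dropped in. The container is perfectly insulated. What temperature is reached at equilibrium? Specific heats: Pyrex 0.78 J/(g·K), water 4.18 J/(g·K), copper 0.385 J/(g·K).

T_f ≈ 30.5 °C

Conservation of energy gives ΣQ = 0:
96.2*0.78*(T − 368) + 490*4.18*(T − 18.2) + 43.7*0.385*(T − 18.2) = 0
75.04(T − 368) + 2048.2(T − 18.2) + 16.82(T − 18.2) = 0
(75.04 + 2048.2 + 16.82) T = 75.04*368 + 2048.2*18.2 + 16.82*18.2
T ≈ 30.46 °C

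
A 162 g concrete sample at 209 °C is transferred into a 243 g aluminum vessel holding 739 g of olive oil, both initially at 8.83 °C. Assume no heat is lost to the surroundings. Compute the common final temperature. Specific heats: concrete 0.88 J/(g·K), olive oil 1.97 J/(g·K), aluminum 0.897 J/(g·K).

Net heat exchanged in the isolated system is zero:
162*0.88*(T − 209) + 739*1.97*(T − 8.83) + 243*0.897*(T − 8.83) = 0
142.56(T − 209) + 1455.8(T − 8.83) + 217.97(T − 8.83) = 0
1816.4 T = 44575
T = 44575 / 1816.4 = 24.5 °C

T_f ≈ 24.5 °C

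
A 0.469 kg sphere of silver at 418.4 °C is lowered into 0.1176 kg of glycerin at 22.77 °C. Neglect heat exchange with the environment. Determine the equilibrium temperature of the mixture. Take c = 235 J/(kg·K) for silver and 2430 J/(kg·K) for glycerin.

T_f ≈ 132.9 °C

T_f is the heat-capacity-weighted average of the initial temperatures:
T_f = (110.21*418.4 + 285.77*22.77) / (110.21 + 285.77)
    = 52621 / 395.98 ≈ 132.89 °C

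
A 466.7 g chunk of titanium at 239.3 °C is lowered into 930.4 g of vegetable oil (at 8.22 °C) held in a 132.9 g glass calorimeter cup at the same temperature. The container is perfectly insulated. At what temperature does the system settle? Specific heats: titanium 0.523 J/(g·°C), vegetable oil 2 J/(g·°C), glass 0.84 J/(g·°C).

T_f ≈ 33.7 °C

T_f = Σ m_i c_i T_i / Σ m_i c_i:
T_f = (244.08·239.3 + 1860.8·8.22 + 111.64·8.22) / (244.08 + 1860.8 + 111.64)
    = 74623 / 2216.5 ≈ 33.67 °C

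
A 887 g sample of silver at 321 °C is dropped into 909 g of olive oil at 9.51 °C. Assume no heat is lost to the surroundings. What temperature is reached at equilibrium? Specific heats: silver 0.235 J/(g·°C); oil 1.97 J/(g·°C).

T_f ≈ 42.0 °C

Setting the total heat transfer to zero:
887·0.235·(T − 321) + 909·1.97·(T − 9.51) = 0
208.44(T − 321) + 1790.7(T − 9.51) = 0
1999.2 T = 83941
T = 83941 / 1999.2 = 42 °C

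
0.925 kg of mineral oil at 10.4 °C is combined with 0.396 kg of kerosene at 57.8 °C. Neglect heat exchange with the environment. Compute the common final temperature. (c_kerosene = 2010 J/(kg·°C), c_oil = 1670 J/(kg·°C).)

T_f ≈ 26.5 °C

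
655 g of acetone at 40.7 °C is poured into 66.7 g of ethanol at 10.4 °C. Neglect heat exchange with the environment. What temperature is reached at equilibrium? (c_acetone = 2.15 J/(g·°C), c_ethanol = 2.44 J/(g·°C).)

T_f ≈ 37.6 °C

T_f is the heat-capacity-weighted average of the initial temperatures:
T_f = (1408.2·40.7 + 162.75·10.4) / (1408.2 + 162.75)
    = 59008 / 1571 ≈ 37.56 °C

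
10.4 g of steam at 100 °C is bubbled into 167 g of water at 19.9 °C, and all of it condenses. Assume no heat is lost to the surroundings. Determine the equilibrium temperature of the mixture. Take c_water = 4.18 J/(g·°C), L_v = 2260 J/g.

Let T be the final temperature. ΣQ_i = 0:
steam→water at 100 °C releases m L_v = 10.4·2260 = 23504
  condensate cools 100→T: 10.4·4.18·(T − 100) = 43.47(T − 100)
  original water: 698.06(T − 19.9)
741.53 T = 23504 + 4347.2 + 13891 = 41743
T ≈ 56.29 °C (< 100 °C, so full condensation is consistent).

T_f ≈ 56.3 °C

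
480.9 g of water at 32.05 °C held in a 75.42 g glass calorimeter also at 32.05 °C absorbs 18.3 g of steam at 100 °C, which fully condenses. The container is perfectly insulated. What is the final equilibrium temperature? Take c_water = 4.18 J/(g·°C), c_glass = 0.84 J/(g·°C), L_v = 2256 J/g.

T_f ≈ 53.7 °C

Conservation of energy gives ΣQ = 0:
steam→water at 100 °C releases m L_v = 18.3·2256 = 41285; condensed water 100 °C→T: 76.49(T − 100); water warms: 480.9·4.18·(T − 32.05) = 2010.2(T − 32.05); cup: 63.35(T − 32.05)
2150 T = 41285 + 7649.4 + 66456 = 115390
T ≈ 53.67 °C (< 100 °C, so full condensation is consistent).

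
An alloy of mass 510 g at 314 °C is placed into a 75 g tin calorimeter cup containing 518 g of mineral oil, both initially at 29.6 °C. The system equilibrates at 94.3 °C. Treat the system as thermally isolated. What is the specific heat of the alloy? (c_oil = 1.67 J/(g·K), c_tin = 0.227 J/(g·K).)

c ≈ 0.509 J/(g·K)

Energy conservation, ΣQ = 0:
510·c·(94.3 − 314) + 518·1.67·(94.3 − 29.6) + 75·0.227·(94.3 − 29.6) = 0
-112047 c = -57071
c = -57071/-112047 ≈ 0.5093 J/(g·K)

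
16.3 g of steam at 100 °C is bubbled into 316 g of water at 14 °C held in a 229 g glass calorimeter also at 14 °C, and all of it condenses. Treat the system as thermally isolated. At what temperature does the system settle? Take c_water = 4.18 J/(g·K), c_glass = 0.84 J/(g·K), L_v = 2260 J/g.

Energy balance with sensible and latent terms:
steam→water at 100 °C releases m L_v = 16.3×2260 = 36838; condensed water 100 °C→T: 68.13(T − 100); water warms: 316×4.18×(T − 14) = 1320.9(T − 14); glass cup: 229×0.84×(T − 14) = 192.36(T − 14)
1581.4 T = 36838 + 6813.4 + 21185 = 64837
T ≈ 41.00 °C — below 100 °C, confirming all the steam condensed.

T_f ≈ 41.0 °C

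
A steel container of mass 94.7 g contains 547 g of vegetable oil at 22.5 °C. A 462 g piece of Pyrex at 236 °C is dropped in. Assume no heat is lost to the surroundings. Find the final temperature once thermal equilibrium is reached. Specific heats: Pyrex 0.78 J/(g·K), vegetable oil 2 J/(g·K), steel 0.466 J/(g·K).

Setting the total heat transfer to zero:
462×0.78×(T − 236) + 547×2×(T − 22.5) + 94.7×0.466×(T − 22.5) = 0
360.36(T − 236) + 1094(T − 22.5) + 44.13(T − 22.5) = 0
1498.5 T = 110653
T = 110653/1498.5 ≈ 73.84 °C

T_f ≈ 73.8 °C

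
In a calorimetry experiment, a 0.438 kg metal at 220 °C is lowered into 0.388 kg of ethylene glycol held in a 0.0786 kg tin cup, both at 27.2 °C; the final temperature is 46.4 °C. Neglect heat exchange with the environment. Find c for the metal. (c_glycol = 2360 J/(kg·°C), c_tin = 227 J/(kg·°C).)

c ≈ 236 J/(kg·°C)

Net heat exchanged in the isolated system is zero:
0.438·c·(46.4 − 220) + 0.388·2360·(46.4 − 27.2) + 0.0786·227·(46.4 − 27.2) = 0
-76.04 c = -17924
c = -17924/-76.04 ≈ 235.7 J/(kg·°C)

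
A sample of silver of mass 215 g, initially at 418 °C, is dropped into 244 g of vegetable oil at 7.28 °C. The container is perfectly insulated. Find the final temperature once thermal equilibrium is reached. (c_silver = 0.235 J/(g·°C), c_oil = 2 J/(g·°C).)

With ΣQ=0 the equilibrium temperature is the m·c-weighted mean:
T_f = (50.52×418 + 488×7.28) / (50.52 + 488)
    = 24672 / 538.52 ≈ 45.81 °C

T_f ≈ 45.8 °C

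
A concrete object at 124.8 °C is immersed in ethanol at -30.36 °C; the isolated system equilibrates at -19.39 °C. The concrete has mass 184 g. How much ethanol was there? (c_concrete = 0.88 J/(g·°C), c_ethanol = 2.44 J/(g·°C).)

Heat lost by the concrete = heat gained by the ethanol:
184·0.88·(124.8 − -19.39) = m·2.44·(-19.39 − (-30.36))
26.77 m = 23347  ⇒  m ≈ 872.2 g

m ≈ 872 g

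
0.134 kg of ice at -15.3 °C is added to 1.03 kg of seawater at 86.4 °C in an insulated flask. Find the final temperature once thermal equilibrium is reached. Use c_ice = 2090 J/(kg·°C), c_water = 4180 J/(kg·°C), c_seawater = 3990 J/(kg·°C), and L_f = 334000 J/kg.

T_f ≈ 65.5 °C

Energy balance with sensible and latent terms:
ice -15.3→0 °C: 0.134×2090×15.3 = 4284.9
  melt ice: 0.134×334000 = 44756
  meltwater 0→T: 0.134×4180×T = 560.12 T
  seawater: 4109.7(T − 86.4)
4669.8 T = 355078 − 49041 = 306037
T ≈ 65.54 °C (positive, so assuming full melt was valid).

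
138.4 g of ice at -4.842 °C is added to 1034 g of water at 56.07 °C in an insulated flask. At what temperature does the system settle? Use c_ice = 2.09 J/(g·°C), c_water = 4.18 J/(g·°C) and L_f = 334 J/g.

T_f ≈ 39.7 °C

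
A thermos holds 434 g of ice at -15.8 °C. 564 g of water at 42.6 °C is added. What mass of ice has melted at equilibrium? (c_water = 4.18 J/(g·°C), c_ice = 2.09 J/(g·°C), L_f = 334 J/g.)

Cooling the water to 0 °C releases 564·4.18·42.6 = 100430 J.
Of that, 434·2.09·15.8 = 14332 J goes to bring the ice to 0 °C, leaving 86099 J.
Fully melting the ice requires m_ice L_f = 434·334 = 144956 J.
That's not enough to melt it all — equilibrium is at 0 °C with ice remaining.
m_melt = 86099 / L_f = 257.8 g.

m_melted ≈ 258 g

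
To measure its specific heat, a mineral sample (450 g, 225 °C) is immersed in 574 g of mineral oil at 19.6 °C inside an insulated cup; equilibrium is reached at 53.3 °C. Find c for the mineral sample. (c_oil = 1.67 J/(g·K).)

Conservation of energy gives ΣQ = 0:
450×c×(53.3 − 225) + 574×1.67×(53.3 − 19.6) = 0
-77265 c = -32304
c = -32304/-77265 ≈ 0.4181 J/(g·K)

c ≈ 0.418 J/(g·K)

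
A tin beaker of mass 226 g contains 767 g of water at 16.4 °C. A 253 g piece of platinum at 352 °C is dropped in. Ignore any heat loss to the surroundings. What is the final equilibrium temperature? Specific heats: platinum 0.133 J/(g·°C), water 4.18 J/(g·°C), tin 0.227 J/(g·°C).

Let T be the final temperature. ΣQ_i = 0:
253*0.133*(T − 352) + 767*4.18*(T − 16.4) + 226*0.227*(T − 16.4) = 0
(33.65 + 3206.1 + 51.3) T = 33.65*352 + 3206.1*16.4 + 51.3*16.4
T = 65265 / 3291 = 19.8 °C

T_f ≈ 19.8 °C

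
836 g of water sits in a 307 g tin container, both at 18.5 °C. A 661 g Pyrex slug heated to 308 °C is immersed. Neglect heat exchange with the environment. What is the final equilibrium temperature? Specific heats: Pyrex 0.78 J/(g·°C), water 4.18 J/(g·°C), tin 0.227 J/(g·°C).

Taking heat into each body as positive, Σ m c ΔT = 0:
661*0.78*(T − 308) + 836*4.18*(T − 18.5) + 307*0.227*(T − 18.5) = 0
(515.58 + 3494.5 + 69.69) T = 515.58*308 + 3494.5*18.5 + 69.69*18.5
T = 224736/4079.7 ≈ 55.09 °C

T_f ≈ 55.1 °C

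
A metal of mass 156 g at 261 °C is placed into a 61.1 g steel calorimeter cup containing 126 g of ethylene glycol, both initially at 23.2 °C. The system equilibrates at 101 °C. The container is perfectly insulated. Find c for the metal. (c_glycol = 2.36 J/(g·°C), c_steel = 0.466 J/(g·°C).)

Heat gained plus heat lost sum to zero:
156·c·(101 − 261) + 126·2.36·(101 − 23.2) + 61.1·0.466·(101 − 23.2) = 0
-24960 c = -25350
c = -25350/-24960 ≈ 1.016 J/(g·°C)

c ≈ 1.02 J/(g·°C)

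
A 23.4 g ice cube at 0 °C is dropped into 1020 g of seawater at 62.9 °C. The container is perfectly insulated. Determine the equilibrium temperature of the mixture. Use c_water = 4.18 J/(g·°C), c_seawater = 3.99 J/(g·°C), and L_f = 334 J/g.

T_f ≈ 59.5 °C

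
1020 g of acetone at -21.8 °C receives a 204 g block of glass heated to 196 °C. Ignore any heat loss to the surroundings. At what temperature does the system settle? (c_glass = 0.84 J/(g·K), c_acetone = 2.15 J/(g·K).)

Let T be the final temperature. ΣQ_i = 0:
204·0.84·(T − 196) + 1020·2.15·(T − (-21.8)) = 0
171.36(T − 196) + 2193(T − (-21.8)) = 0
2364.4 T = -14221
T ≈ -6.01 °C

T_f ≈ -6.0 °C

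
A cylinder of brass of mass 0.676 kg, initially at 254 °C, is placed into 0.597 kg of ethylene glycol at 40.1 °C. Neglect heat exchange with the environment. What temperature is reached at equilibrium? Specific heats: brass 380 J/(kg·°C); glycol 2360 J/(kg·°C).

Energy conservation, ΣQ = 0:
0.676·380·(T − 254) + 0.597·2360·(T − 40.1) = 0
256.88(T − 254) + 1408.9(T − 40.1) = 0
1665.8 T = 121745
T = 121745/1665.8 ≈ 73.09 °C

T_f ≈ 73.1 °C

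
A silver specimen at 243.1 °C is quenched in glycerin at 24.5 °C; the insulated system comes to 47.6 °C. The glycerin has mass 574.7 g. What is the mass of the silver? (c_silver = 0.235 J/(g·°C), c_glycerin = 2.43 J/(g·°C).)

m ≈ 702 g

Heat lost by the silver = heat gained by the glycerin:
m·0.235·(243.1 − 47.6) = 574.7·2.43·(47.6 − 24.5)
45.94 m = 32260  ⇒  m ≈ 702.2 g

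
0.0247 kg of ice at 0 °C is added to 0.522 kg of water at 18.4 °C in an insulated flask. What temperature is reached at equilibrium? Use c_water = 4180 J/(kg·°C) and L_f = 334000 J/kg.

T_f ≈ 14.0 °C

Heat gained plus heat lost sum to zero:
fusion: m_ice L_f = 0.0247×334000 = 8249.8; meltwater 0→T: 0.0247×4180×T = 103.25 T; water cools: 0.522×4180×(T − 18.4) = 2182(T − 18.4)
2285.2 T = 40148 − 8249.8 = 31898
T ≈ 13.96 °C (positive, so assuming full melt was valid).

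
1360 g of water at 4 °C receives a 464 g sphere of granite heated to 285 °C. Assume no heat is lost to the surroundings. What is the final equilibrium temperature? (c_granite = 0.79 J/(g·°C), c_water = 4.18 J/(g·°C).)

Conservation of energy gives ΣQ = 0:
464×0.79×(T − 285) + 1360×4.18×(T − 4) = 0
366.56(T − 285) + 5684.8(T − 4) = 0
6051.4 T = 127209
T = 127209 / 6051.4 = 21 °C

T_f ≈ 21.0 °C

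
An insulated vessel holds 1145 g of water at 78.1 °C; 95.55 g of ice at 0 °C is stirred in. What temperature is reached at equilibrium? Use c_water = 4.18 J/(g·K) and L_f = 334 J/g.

Energy balance with sensible and latent terms:
melt ice: 95.55·334 = 31914
  meltwater 0→T: 95.55·4.18·T = 399.4 T
  water: 4786.1(T − 78.1)
5185.5 T = 373794 − 31914 = 341881
T ≈ 65.93 °C — above 0 °C, consistent with complete melting.

T_f ≈ 65.9 °C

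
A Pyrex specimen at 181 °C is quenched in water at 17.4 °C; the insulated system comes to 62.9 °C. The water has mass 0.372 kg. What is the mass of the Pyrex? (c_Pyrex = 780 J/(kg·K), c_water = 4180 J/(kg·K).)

Heat gained plus heat lost sum to zero:
m·780·(62.9 − 181) + 0.372·4180·(62.9 − 17.4) = 0
-92118 m = -70751
m = -70751/-92118 ≈ 0.768 kg

m ≈ 0.768 kg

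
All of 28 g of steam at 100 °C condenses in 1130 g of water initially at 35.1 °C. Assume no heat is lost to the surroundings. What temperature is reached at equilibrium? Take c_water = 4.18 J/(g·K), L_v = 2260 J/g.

Setting the total heat transfer to zero:
steam→water at 100 °C releases m L_v = 28·2260 = 63280
  condensed water 100 °C→T: 117.04(T − 100)
  original water: 4723.4(T − 35.1)
4840.4 T = 63280 + 11704 + 165791 = 240775
T ≈ 49.74 °C — below 100 °C, confirming all the steam condensed.

T_f ≈ 49.7 °C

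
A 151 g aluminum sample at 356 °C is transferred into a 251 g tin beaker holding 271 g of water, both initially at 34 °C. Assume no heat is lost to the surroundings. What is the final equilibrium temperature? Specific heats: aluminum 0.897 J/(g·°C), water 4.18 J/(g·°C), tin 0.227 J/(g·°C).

Taking heat into each body as positive, Σ m c ΔT = 0:
151×0.897×(T − 356) + 271×4.18×(T − 34) + 251×0.227×(T − 34) = 0
135.45(T − 356) + 1132.8(T − 34) + 56.98(T − 34) = 0
(135.45 + 1132.8 + 56.98) T = 135.45×356 + 1132.8×34 + 56.98×34
T = 88671 / 1325.2 = 66.9 °C

T_f ≈ 66.9 °C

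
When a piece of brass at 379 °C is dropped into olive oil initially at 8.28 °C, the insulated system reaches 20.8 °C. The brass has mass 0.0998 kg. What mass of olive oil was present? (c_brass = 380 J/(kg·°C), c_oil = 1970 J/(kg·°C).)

m ≈ 0.551 kg

Taking heat into each body as positive, Σ m c ΔT = 0:
0.0998×380×(20.8 − 379) + m×1970×(20.8 − 8.28) = 0
24664 m = 13584
m = 13584/24664 ≈ 0.5508 kg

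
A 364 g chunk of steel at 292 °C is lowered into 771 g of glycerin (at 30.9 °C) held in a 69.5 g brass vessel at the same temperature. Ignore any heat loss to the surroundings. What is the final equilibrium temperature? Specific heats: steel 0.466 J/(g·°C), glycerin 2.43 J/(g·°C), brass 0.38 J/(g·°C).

Heat gained plus heat lost sum to zero:
364×0.466×(T − 292) + 771×2.43×(T − 30.9) + 69.5×0.38×(T − 30.9) = 0
169.62(T − 292) + 1873.5(T − 30.9) + 26.41(T − 30.9) = 0
(169.62 + 1873.5 + 26.41) T = 169.62×292 + 1873.5×30.9 + 26.41×30.9
T = 108238 / 2069.6 = 52.3 °C

T_f ≈ 52.3 °C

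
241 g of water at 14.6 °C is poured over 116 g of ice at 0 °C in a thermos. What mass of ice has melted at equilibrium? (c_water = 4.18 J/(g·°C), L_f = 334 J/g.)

m_melted ≈ 44 g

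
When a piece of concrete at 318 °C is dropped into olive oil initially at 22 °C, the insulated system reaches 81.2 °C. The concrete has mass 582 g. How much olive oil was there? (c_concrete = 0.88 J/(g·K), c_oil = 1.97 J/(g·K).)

Taking heat into each body as positive, Σ m c ΔT = 0:
582·0.88·(81.2 − 318) + m·1.97·(81.2 − 22) = 0
116.62 m = 121279
m = 121279/116.62 ≈ 1040 g

m ≈ 1040 g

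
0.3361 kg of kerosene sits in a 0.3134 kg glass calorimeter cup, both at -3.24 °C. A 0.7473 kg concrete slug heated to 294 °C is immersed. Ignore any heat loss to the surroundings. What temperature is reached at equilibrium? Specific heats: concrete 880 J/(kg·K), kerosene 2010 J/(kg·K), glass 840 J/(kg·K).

T_f is the heat-capacity-weighted average of the initial temperatures:
T_f = (657.62·294 + 675.56·(-3.24) + 263.26·(-3.24)) / (657.62 + 675.56 + 263.26)
    = 190300 / 1596.4 ≈ 119.20 °C

T_f ≈ 119.2 °C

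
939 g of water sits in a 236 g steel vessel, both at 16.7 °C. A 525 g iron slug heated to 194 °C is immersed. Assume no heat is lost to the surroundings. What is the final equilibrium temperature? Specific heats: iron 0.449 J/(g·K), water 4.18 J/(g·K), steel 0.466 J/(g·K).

T_f ≈ 26.5 °C

Net heat exchanged in the isolated system is zero:
525·0.449·(T − 194) + 939·4.18·(T − 16.7) + 236·0.466·(T − 16.7) = 0
235.72(T − 194) + 3925(T − 16.7) + 109.98(T − 16.7) = 0
4270.7 T = 113115
T ≈ 26.49 °C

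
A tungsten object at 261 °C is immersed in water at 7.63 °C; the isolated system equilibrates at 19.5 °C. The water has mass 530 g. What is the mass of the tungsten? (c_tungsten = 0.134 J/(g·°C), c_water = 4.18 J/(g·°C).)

Heat lost by the tungsten = heat gained by the water:
m·0.134·(261 − 19.5) = 530·4.18·(19.5 − 7.63)
32.36 m = 26297  ⇒  m ≈ 812.6 g

m ≈ 813 g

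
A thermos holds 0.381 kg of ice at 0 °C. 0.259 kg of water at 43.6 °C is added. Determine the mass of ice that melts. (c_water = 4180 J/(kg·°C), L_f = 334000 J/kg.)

Cooling the water to 0 °C releases 0.259·4180·43.6 = 47202 J.
Melting all 0.381 kg of ice would need 0.381·334000 = 127254 J.
That's not enough to melt it all — equilibrium is at 0 °C with ice remaining.
m_melted·334000 = 47202  ⇒  m_melted ≈ 0.1413 kg.

m_melted ≈ 0.141 kg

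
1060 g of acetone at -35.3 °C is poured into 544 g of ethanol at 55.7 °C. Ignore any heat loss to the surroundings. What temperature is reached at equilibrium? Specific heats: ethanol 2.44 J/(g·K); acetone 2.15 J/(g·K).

Heat lost by the ethanol equals heat gained by the acetone:
544*2.44*(55.7 − T) = 1060*2.15*(T − (-35.3))
1327.4(55.7 − T) = 2279(T − (-35.3))
3606.4 T = -6514.7  ⇒  T ≈ -1.81 °C

T_f ≈ -1.8 °C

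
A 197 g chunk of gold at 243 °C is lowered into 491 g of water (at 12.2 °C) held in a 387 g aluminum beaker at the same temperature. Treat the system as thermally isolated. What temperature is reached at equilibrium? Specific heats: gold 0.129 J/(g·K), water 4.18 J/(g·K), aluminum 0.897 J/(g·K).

T_f ≈ 14.6 °C

Conservation of energy gives ΣQ = 0:
197*0.129*(T − 243) + 491*4.18*(T − 12.2) + 387*0.897*(T − 12.2) = 0
(25.41 + 2052.4 + 347.14) T = 25.41*243 + 2052.4*12.2 + 347.14*12.2
T = 35449 / 2424.9 = 14.6 °C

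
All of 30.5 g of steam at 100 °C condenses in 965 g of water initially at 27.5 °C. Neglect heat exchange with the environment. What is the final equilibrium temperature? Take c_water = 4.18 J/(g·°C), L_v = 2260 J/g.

T_f ≈ 46.3 °C

Let T be the final temperature. ΣQ_i = 0:
condense steam: −30.5×2260 = −68930
  condensed water 100 °C→T: 127.49(T − 100)
  water warms: 965×4.18×(T − 27.5) = 4033.7(T − 27.5)
4161.2 T = 68930 + 12749 + 110927 = 192606
T ≈ 46.29 °C, under the boiling point, so the assumption holds.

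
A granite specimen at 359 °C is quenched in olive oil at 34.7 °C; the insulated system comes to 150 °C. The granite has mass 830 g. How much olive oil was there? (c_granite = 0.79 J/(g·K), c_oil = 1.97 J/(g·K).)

Setting the total heat transfer to zero:
830×0.79×(150 − 359) + m×1.97×(150 − 34.7) = 0
227.14 m = 137041
m = 137041/227.14 ≈ 603.3 g

m ≈ 603 g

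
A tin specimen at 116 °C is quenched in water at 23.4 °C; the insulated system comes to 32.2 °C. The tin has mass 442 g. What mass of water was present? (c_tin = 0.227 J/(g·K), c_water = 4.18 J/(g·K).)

m ≈ 229 g

|Q_tin| = |Q_water|:
442×0.227×(116 − 32.2) = m×4.18×(32.2 − 23.4)
36.78 m = 8408  ⇒  m ≈ 228.6 g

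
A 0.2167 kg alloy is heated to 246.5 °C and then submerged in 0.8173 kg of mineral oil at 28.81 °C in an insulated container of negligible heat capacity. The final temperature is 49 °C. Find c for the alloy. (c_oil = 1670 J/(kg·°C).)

c ≈ 644 J/(kg·°C)

Heat lost by the alloy = heat gained by the oil:
0.2167×c×(246.5 − 49) = 0.8173×1670×(49 − 28.81)
42.8 c = 27557  ⇒  c ≈ 643.9 J/(kg·°C)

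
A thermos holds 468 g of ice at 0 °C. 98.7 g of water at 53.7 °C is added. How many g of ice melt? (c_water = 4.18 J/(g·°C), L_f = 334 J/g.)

m_melted ≈ 66.3 g

Cooling the water to 0 °C releases 98.7·4.18·53.7 = 22155 J.
Melting all 468 g of ice would need 468·334 = 156312 J.
22155 J < 156312 J, so only part of the ice melts and the system sits at 0 °C.
m_melted·334 = 22155  ⇒  m_melted ≈ 66.33 g.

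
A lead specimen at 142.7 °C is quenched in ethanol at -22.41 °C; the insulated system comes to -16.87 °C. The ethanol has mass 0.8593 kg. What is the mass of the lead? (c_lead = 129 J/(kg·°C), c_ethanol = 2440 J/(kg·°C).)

|Q_lead| = |Q_ethanol|:
m×129×(142.7 − -16.87) = 0.8593×2440×(-16.87 − (-22.41))
20585 m = 11616  ⇒  m ≈ 0.5643 kg

m ≈ 0.564 kg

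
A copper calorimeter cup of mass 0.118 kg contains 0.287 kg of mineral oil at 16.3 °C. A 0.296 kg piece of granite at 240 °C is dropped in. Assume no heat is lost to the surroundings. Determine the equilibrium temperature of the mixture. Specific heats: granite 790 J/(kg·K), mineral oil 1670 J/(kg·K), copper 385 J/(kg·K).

T_f ≈ 85.3 °C

T_f is the heat-capacity-weighted average of the initial temperatures:
T_f = (233.84·240 + 479.29·16.3 + 45.43·16.3) / (233.84 + 479.29 + 45.43)
    = 64675 / 758.56 ≈ 85.26 °C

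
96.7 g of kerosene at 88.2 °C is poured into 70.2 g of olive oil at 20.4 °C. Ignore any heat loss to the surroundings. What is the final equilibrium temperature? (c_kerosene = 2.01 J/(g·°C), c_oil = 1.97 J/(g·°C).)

T_f ≈ 60.0 °C

Heat gained plus heat lost sum to zero:
96.7·2.01·(T − 88.2) + 70.2·1.97·(T − 20.4) = 0
(194.37 + 138.29) T = 194.37·88.2 + 138.29·20.4
T = 19964/332.66 ≈ 60.01 °C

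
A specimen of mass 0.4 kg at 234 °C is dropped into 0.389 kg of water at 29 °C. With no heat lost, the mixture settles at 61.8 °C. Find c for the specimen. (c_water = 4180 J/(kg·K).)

Heat lost by the specimen = heat gained by the water:
0.4·c·(234 − 61.8) = 0.389·4180·(61.8 − 29)
68.88 c = 53333  ⇒  c ≈ 774.3 J/(kg·K)

c ≈ 774 J/(kg·K)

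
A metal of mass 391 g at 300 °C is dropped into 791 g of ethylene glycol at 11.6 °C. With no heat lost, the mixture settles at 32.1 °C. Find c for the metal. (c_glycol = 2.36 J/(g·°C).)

c ≈ 0.365 J/(g·°C)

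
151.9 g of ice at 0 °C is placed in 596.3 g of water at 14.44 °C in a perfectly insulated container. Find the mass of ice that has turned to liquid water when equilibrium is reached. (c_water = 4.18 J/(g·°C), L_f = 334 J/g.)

Water can give up m c ΔT = 596.3·4.18·14.44 = 35992 J before reaching 0 °C.
To melt every bit of ice: 151.9·334 = 50735 J.
That's not enough to melt it all — equilibrium is at 0 °C with ice remaining.
Mass melted = 35992/334 ≈ 107.8 g.

m_melted ≈ 108 g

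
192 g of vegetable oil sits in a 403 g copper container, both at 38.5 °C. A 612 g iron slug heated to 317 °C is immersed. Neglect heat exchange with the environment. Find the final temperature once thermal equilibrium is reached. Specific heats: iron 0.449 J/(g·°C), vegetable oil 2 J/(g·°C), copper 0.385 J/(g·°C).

Conservation of energy gives ΣQ = 0:
612·0.449·(T − 317) + 192·2·(T − 38.5) + 403·0.385·(T − 38.5) = 0
274.79(T − 317) + 384(T − 38.5) + 155.16(T − 38.5) = 0
(274.79 + 384 + 155.16) T = 274.79·317 + 384·38.5 + 155.16·38.5
T = 107865 / 813.94 = 133 °C

T_f ≈ 132.5 °C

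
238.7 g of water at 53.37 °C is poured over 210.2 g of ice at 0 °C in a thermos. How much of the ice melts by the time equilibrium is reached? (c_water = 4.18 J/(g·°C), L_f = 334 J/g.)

m_melted ≈ 159 g

Water can give up m c ΔT = 238.7·4.18·53.37 = 53251 J before reaching 0 °C.
Melting all 210.2 g of ice would need 210.2·334 = 70207 J.
Since 53251 < 70207 J, not all the ice melts; equilibrium is at 0 °C.
m_melted·334 = 53251  ⇒  m_melted ≈ 159.4 g.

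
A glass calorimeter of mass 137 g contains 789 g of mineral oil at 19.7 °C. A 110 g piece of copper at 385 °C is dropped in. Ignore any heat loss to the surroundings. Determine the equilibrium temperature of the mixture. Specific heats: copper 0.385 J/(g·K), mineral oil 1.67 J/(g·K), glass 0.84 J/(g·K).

Energy conservation, ΣQ = 0:
110·0.385·(T − 385) + 789·1.67·(T − 19.7) + 137·0.84·(T − 19.7) = 0
42.35(T − 385) + 1317.6(T − 19.7) + 115.08(T − 19.7) = 0
1475.1 T = 44529
T ≈ 30.19 °C

T_f ≈ 30.2 °C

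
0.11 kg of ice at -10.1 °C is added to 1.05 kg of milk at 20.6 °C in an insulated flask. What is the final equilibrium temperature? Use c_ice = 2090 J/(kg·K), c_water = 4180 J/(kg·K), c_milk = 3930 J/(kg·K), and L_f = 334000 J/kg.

Energy conservation, ΣQ = 0:
ice -10.1→0 °C: 0.11×2090×10.1 = 2322
  fusion: m_ice L_f = 0.11×334000 = 36740
  meltwater 0→T: 0.11×4180×T = 459.8 T
  milk: 4126.5(T − 20.6)
4586.3 T = 85006 − 39062 = 45944
T ≈ 10.02 °C — above 0 °C, consistent with complete melting.

T_f ≈ 10.0 °C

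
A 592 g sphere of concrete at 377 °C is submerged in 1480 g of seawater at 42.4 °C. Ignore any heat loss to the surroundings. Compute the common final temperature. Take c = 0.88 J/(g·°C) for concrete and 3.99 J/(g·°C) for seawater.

T_f ≈ 69.5 °C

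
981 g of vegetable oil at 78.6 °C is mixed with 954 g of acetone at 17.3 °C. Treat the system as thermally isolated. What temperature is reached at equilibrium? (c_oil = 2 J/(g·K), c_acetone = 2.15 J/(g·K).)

T_f ≈ 47.3 °C

|Q_oil| = |Q_acetone|:
981·2·(78.6 − T) = 954·2.15·(T − 17.3)
1962(78.6 − T) = 2051.1(T − 17.3)
4013.1 T = 189697  ⇒  T ≈ 47.27 °C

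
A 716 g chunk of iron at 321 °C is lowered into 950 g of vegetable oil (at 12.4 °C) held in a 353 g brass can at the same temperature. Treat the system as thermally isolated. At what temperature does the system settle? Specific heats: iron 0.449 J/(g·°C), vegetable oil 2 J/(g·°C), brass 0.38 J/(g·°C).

T_f ≈ 54.5 °C

Setting the total heat transfer to zero:
716*0.449*(T − 321) + 950*2*(T − 12.4) + 353*0.38*(T − 12.4) = 0
321.48(T − 321) + 1900(T − 12.4) + 134.14(T − 12.4) = 0
2355.6 T = 128420
T ≈ 54.52 °C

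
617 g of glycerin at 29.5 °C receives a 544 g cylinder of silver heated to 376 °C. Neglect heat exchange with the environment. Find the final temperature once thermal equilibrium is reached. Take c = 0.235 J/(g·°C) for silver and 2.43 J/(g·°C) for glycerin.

T_f ≈ 56.7 °C

|Q_silver| = |Q_glycerin|:
544×0.235×(376 − T) = 617×2.43×(T − 29.5)
127.84(376 − T) = 1499.3(T − 29.5)
1627.2 T = 92297  ⇒  T ≈ 56.72 °C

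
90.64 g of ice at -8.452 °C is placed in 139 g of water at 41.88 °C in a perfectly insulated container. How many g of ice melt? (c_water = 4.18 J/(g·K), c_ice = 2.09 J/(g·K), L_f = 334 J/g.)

m_melted ≈ 68.1 g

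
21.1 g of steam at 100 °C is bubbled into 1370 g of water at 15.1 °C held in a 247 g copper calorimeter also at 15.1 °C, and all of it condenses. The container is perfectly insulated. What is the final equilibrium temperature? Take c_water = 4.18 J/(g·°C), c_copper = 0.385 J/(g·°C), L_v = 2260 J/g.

T_f ≈ 24.4 °C

Energy conservation, ΣQ = 0:
steam→water at 100 °C releases m L_v = 21.1·2260 = 47686
  condensate cools 100→T: 21.1·4.18·(T − 100) = 88.2(T − 100)
  water warms: 1370·4.18·(T − 15.1) = 5726.6(T − 15.1)
  copper cup: 247·0.385·(T − 15.1) = 95.09(T − 15.1)
5909.9 T = 47686 + 8819.8 + 87908 = 144413
T ≈ 24.44 °C (< 100 °C, so full condensation is consistent).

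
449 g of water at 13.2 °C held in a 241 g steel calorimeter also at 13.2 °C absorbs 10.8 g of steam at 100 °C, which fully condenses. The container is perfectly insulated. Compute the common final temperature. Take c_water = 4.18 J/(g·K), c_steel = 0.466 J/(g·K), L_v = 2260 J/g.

T_f ≈ 27.1 °C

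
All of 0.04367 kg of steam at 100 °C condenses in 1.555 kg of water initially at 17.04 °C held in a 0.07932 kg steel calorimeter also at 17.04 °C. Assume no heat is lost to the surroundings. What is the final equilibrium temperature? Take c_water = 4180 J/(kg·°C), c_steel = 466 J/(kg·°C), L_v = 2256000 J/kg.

T_f ≈ 34.0 °C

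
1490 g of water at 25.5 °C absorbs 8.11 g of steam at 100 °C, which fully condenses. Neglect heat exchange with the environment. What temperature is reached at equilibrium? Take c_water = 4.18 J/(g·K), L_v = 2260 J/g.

Net heat exchanged in the isolated system is zero:
latent heat released on condensation: 8.11·2260 = 18329
  condensate cools 100→T: 8.11·4.18·(T − 100) = 33.9(T − 100)
  original water: 6228.2(T − 25.5)
6262.1 T = 18329 + 3390 + 158819 = 180538
T ≈ 28.83 °C, under the boiling point, so the assumption holds.

T_f ≈ 28.8 °C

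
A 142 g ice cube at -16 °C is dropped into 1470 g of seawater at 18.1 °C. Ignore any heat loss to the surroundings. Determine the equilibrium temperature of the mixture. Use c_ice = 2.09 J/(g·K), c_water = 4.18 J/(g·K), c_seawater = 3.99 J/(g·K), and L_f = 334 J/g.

T_f ≈ 8.4 °C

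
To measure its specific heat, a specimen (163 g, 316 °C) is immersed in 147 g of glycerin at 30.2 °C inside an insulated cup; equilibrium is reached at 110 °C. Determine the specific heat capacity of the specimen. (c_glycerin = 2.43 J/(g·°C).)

c ≈ 0.849 J/(g·°C)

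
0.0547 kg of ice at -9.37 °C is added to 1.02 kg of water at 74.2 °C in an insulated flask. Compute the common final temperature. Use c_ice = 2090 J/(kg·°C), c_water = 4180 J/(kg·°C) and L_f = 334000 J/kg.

T_f ≈ 66.1 °C

Let T be the final temperature. ΣQ_i = 0:
ice -9.37→0 °C: 0.0547×2090×9.37 = 1071.2; melt ice: 0.0547×334000 = 18270; meltwater 0→T: 0.0547×4180×T = 228.65 T; water cools: 1.02×4180×(T − 74.2) = 4263.6(T − 74.2)
4492.2 T = 316359 − 19341 = 297018
T ≈ 66.12 °C — above 0 °C, consistent with complete melting.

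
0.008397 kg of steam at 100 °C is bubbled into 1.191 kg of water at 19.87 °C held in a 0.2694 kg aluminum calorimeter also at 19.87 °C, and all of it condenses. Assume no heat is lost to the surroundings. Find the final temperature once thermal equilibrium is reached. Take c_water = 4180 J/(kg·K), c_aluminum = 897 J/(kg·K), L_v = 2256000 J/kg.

T_f ≈ 24.0 °C

Conservation of energy gives ΣQ = 0:
steam→water at 100 °C releases m L_v = 0.008397×2256000 = 18944
  condensed water 100 °C→T: 35.1(T − 100)
  water warms: 1.191×4180×(T − 19.87) = 4978.4(T − 19.87)
  aluminum cup: 0.2694×897×(T − 19.87) = 241.65(T − 19.87)
5255.1 T = 18944 + 3509.9 + 103722 = 126176
T ≈ 24.01 °C, under the boiling point, so the assumption holds.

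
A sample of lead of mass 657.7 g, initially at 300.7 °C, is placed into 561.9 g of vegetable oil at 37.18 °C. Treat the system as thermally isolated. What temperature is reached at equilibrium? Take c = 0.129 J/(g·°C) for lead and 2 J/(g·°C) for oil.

T_f ≈ 55.7 °C

With ΣQ=0 the equilibrium temperature is the m·c-weighted mean:
T_f = (84.84×300.7 + 1123.8×37.18) / (84.84 + 1123.8)
    = 67295 / 1208.6 ≈ 55.68 °C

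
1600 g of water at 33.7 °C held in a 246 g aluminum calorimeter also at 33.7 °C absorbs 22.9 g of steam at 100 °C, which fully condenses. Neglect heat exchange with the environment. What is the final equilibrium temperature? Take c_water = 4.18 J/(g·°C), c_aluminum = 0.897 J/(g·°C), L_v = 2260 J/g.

Setting the total heat transfer to zero:
condense steam: −22.9×2260 = −51754; condensed water 100 °C→T: 95.72(T − 100); water warms: 1600×4.18×(T − 33.7) = 6688(T − 33.7); aluminum cup: 246×0.897×(T − 33.7) = 220.66(T − 33.7)
7004.4 T = 51754 + 9572.2 + 232822 = 294148
T ≈ 41.99 °C (< 100 °C, so full condensation is consistent).

T_f ≈ 42.0 °C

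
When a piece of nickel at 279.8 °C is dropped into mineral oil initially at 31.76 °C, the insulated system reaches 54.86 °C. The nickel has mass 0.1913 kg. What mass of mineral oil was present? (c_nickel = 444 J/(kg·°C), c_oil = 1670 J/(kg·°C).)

m ≈ 0.495 kg

Net heat exchanged in the isolated system is zero:
0.1913·444·(54.86 − 279.8) + m·1670·(54.86 − 31.76) = 0
38577 m = 19106
m = 19106/38577 ≈ 0.4953 kg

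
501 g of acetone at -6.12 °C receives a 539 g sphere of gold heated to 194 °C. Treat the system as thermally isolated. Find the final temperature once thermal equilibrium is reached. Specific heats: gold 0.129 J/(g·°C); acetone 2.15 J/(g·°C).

T_f ≈ 6.0 °C

Conservation of energy gives ΣQ = 0:
539×0.129×(T − 194) + 501×2.15×(T − (-6.12)) = 0
1146.7 T = 6896.9
T = 6896.9 / 1146.7 = 6.01 °C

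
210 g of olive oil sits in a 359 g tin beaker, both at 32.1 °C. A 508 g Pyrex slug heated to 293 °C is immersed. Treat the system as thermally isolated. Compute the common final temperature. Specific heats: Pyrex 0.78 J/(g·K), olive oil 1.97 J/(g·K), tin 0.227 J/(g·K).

T_f is the heat-capacity-weighted average of the initial temperatures:
T_f = (396.24×293 + 413.7×32.1 + 81.49×32.1) / (396.24 + 413.7 + 81.49)
    = 131994 / 891.43 ≈ 148.07 °C

T_f ≈ 148.1 °C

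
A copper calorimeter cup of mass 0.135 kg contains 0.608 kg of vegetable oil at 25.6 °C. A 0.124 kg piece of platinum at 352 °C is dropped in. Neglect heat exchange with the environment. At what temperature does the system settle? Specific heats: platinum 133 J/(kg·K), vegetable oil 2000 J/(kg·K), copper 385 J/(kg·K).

T_f ≈ 29.8 °C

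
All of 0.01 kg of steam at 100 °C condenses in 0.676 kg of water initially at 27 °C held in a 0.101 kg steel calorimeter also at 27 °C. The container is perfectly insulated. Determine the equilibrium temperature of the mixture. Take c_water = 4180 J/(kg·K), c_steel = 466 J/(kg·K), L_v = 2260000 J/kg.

T_f ≈ 35.8 °C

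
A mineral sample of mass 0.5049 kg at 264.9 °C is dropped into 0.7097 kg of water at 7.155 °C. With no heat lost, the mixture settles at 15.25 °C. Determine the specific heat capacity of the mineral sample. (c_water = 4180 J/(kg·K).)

Net heat exchanged in the isolated system is zero:
0.5049·c·(15.25 − 264.9) + 0.7097·4180·(15.25 − 7.155) = 0
-126.05 c = -24014
c = -24014/-126.05 ≈ 190.5 J/(kg·K)

c ≈ 191 J/(kg·K)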